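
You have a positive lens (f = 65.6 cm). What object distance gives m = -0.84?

m = −d_i/d_o ⇒ d_i = −m·d_o.
1/f = 1/d_o + 1/d_i = 1/d_o − 1/(m·d_o) = (1 − 1/m)/d_o, so d_o = f(1 − 1/m) = (65.60)(1 − 1/(-0.84)) = 144 cm.

144 cm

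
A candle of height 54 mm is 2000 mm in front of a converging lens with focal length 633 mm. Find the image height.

1/d_i = 1/f − 1/d_o = 1/(633.0) − 1/(2000) = 0.001080, so d_i = 926.1 mm.
m = −d_i/d_o = -0.4631.
|h_i| = |m|·h_o = 0.4631 × 54 = 25.0 mm. The image is real, inverted and reduced, on the far side of the lens.

25.0 mm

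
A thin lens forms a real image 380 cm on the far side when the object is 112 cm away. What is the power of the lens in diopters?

P = +1.16 D

d_i = +380 cm.
1/f = 1/d_o + 1/d_i = 1/(112) + 1/(380) = 0.01156 cm⁻¹.
f = 86.50 cm = 0.8650 m, so P = 1/f = +1.16 D.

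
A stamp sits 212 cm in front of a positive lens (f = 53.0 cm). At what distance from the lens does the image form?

Lens equation: 1/d_i = 1/f − 1/d_o = 1/(53.00) − 1/(212) = 0.01887 − 0.004717 = 0.01415, so d_i = 70.7 cm.
The image is real, inverted and reduced, on the far side of the lens.

70.7 cm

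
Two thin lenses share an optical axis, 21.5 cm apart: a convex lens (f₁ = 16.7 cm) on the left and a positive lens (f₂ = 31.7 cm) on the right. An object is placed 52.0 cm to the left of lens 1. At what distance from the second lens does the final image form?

Lens 1: 1/d_i1 = 1/f₁ − 1/d_o1 = 1/(16.7) − 1/(52.0) = 0.04065, so d_i1 = 24.60 cm.
The intermediate image is 24.60 cm to the right of lens 1, which lies 3.100 cm to the right of lens 2 — a virtual object — so d_o2 = −3.100 cm.
Lens 2: 1/d_i2 = 1/f₂ − 1/d_o2 = 1/(31.7) − 1/(-3.100) = 0.3541, so d_i2 = 2.82 cm.
The final image is real, 2.82 cm to the right of lens 2 (overall magnification ≈ -0.43).

2.82 cm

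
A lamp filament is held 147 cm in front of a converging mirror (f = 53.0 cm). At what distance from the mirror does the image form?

82.9 cm

Mirror equation: 1/q = 1/f − 1/p = 1/(53.00) − 1/(147) = 0.01887 − 0.006803 = 0.01207, so q = 82.9 cm.
The image is real, inverted and reduced, in front of the mirror.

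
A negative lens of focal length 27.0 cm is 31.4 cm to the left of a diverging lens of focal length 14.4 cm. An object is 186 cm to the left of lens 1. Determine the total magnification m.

f₁ = −27.0 cm (diverging).
Lens 1: 1/d_i1 = 1/(-27.0) − 1/(186) = -0.04241, so d_i1 = -23.58 cm; m₁ = −d_i1/d_o1 = +0.1268.
d_o2 = 31.4 − (-23.58) = 54.98 cm.
f₂ = −14.4 cm (diverging).
Lens 2: 1/d_i2 = 1/(-14.4) − 1/(54.98) = -0.08763, so d_i2 = -11.41 cm; m₂ = −d_i2/d_o2 = +0.2076.
m = m₁·m₂ = (+0.1268)(+0.2076) = +0.0263.

m = +0.0263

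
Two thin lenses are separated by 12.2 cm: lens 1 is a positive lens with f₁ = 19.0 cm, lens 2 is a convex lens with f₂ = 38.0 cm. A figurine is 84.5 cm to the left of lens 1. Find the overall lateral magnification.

m = -0.219

Lens 1: 1/d_i1 = 1/(19.0) − 1/(84.5) = 0.04080, so d_i1 = 24.51 cm; m₁ = −d_i1/d_o1 = -0.2901.
d_o2 = 12.2 − (24.51) = -12.31 cm (virtual object).
Lens 2: 1/d_i2 = 1/(38.0) − 1/(-12.31) = 0.1076, so d_i2 = 9.298 cm; m₂ = −d_i2/d_o2 = +0.7553.
m = m₁·m₂ = (-0.2901)(+0.7553) = -0.219.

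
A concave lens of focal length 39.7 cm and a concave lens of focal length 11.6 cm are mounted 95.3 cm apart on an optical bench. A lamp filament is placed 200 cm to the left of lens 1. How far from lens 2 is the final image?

Lens 1 is diverging, so f₁ = −39.7 cm.
Lens 1: 1/d_i1 = 1/f₁ − 1/d_o1 = 1/(-39.7) − 1/(200) = -0.03019, so d_i1 = -33.12 cm.
The intermediate image is 33.12 cm to the left of lens 1 (virtual), which is 95.3 − (-33.12) = 128.4 cm to the left of lens 2, so d_o2 = +128.4 cm.
Lens 2 is diverging, so f₂ = −11.6 cm.
Lens 2: 1/d_i2 = 1/f₂ − 1/d_o2 = 1/(-11.6) − 1/(128.4) = -0.09400, so d_i2 = -10.6 cm.
The final image is virtual, 10.6 cm to the left of lens 2 (overall magnification ≈ 0.014).

10.6 cm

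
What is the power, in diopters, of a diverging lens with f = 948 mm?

P = -1.05 D

For a diverging lens, f = −948 mm.
f = -94.8 cm = -0.948 m.
P = 1/f = 1/(-0.948 m) = -1.05 D.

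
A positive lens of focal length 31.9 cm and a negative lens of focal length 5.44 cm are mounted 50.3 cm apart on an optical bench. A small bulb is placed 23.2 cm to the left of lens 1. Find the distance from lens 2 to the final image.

Lens 1: 1/d_i1 = 1/f₁ − 1/d_o1 = 1/(31.9) − 1/(23.2) = -0.01176, so d_i1 = -85.07 cm.
The intermediate image is 85.07 cm to the left of lens 1 (virtual), which is 50.3 − (-85.07) = 135.4 cm to the left of lens 2, so d_o2 = +135.4 cm.
Lens 2 is diverging, so f₂ = −5.44 cm.
Lens 2: 1/d_i2 = 1/f₂ − 1/d_o2 = 1/(-5.44) − 1/(135.4) = -0.1912, so d_i2 = -5.23 cm.
The final image is virtual, 5.23 cm to the left of lens 2 (overall magnification ≈ 0.14).

5.23 cm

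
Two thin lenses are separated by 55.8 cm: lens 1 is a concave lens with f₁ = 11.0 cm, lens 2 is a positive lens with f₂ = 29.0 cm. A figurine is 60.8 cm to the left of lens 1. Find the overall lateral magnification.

m = -0.123

f₁ = −11.0 cm (diverging).
Lens 1: 1/d_i1 = 1/(-11.0) − 1/(60.8) = -0.1074, so d_i1 = -9.315 cm; m₁ = −d_i1/d_o1 = +0.1532.
d_o2 = 55.8 − (-9.315) = 65.11 cm.
Lens 2: 1/d_i2 = 1/(29.0) − 1/(65.11) = 0.01912, so d_i2 = 52.29 cm; m₂ = −d_i2/d_o2 = -0.8031.
m = m₁·m₂ = (+0.1532)(-0.8031) = -0.123.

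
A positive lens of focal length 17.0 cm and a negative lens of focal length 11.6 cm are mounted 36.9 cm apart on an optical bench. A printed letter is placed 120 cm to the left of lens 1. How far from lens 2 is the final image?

Lens 1: 1/d_i1 = 1/f₁ − 1/d_o1 = 1/(17.0) − 1/(120) = 0.05049, so d_i1 = 19.81 cm.
The intermediate image is 19.81 cm to the right of lens 1, which is 36.9 − (19.81) = 17.09 cm to the left of lens 2, so d_o2 = +17.09 cm.
Lens 2 is diverging, so f₂ = −11.6 cm.
Lens 2: 1/d_i2 = 1/f₂ − 1/d_o2 = 1/(-11.6) − 1/(17.09) = -0.1447, so d_i2 = -6.91 cm.
The final image is virtual, 6.91 cm to the left of lens 2 (overall magnification ≈ -0.067).

6.91 cm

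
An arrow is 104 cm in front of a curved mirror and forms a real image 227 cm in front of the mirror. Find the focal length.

f = 71.3 cm (concave)

Real image ⇒ d_i = +227 cm.
1/f = 1/d_o + 1/d_i = 1/(104) + 1/(227) = 0.01402, so f = 71.3 cm.
Since f is positive, the curved mirror is concave.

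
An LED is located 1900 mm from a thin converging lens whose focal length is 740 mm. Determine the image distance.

1210 mm

Thin-lens equation: 1/v = 1/f − 1/u = 1/(740.0) − 1/(1900) = 0.001351 − 0.0005263 = 0.0008250, so v = 1210 mm.
The image is real, inverted and reduced, on the far side of the lens.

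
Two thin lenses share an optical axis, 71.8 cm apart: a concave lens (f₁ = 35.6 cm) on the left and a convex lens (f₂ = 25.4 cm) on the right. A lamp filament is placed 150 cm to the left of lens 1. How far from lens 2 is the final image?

Lens 1 is diverging, so f₁ = −35.6 cm.
Lens 1: 1/d_i1 = 1/f₁ − 1/d_o1 = 1/(-35.6) − 1/(150) = -0.03476, so d_i1 = -28.77 cm.
The intermediate image is 28.77 cm to the left of lens 1 (virtual), which is 71.8 − (-28.77) = 100.6 cm to the left of lens 2, so d_o2 = +100.6 cm.
Lens 2: 1/d_i2 = 1/f₂ − 1/d_o2 = 1/(25.4) − 1/(100.6) = 0.02943, so d_i2 = 34.0 cm.
The final image is real, 34.0 cm to the right of lens 2 (overall magnification ≈ -0.065).

34.0 cm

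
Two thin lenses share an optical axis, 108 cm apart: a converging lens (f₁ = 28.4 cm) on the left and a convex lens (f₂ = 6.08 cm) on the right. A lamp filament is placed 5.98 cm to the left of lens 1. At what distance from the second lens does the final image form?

6.42 cm

Lens 1: 1/d_i1 = 1/f₁ − 1/d_o1 = 1/(28.4) − 1/(5.98) = -0.1320, so d_i1 = -7.575 cm.
The intermediate image is 7.575 cm to the left of lens 1 (virtual), which is 108 − (-7.575) = 115.6 cm to the left of lens 2, so d_o2 = +115.6 cm.
Lens 2: 1/d_i2 = 1/f₂ − 1/d_o2 = 1/(6.08) − 1/(115.6) = 0.1558, so d_i2 = 6.42 cm.
The final image is real, 6.42 cm to the right of lens 2 (overall magnification ≈ -0.070).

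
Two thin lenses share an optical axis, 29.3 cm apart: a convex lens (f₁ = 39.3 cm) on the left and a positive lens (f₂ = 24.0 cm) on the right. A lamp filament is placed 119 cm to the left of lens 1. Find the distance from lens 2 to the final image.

13.2 cm

Lens 1: 1/d_i1 = 1/f₁ − 1/d_o1 = 1/(39.3) − 1/(119) = 0.01704, so d_i1 = 58.68 cm.
The intermediate image is 58.68 cm to the right of lens 1, which lies 29.38 cm to the right of lens 2 — a virtual object — so d_o2 = −29.38 cm.
Lens 2: 1/d_i2 = 1/f₂ − 1/d_o2 = 1/(24.0) − 1/(-29.38) = 0.07570, so d_i2 = 13.2 cm.
The final image is real, 13.2 cm to the right of lens 2 (overall magnification ≈ -0.22).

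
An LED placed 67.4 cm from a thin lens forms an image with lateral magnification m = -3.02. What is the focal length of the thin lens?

m = −d_i/d_o ⇒ d_i = −m·d_o = −(-3.02)·(67.4) = 203.5 cm.
1/f = 1/d_o + 1/d_i = 1/(67.4) + 1/(203.5) = 0.01975, so f = 50.6 cm.
Since f is positive, the thin lens is converging.

f = 50.6 cm (converging)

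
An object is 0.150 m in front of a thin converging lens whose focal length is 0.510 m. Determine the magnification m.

m = +1.42

1/d_i = 1/f − 1/d_o = 1/(0.5100) − 1/(0.150) = -4.706, so d_i = -0.2125 m.
m = −d_i/d_o = −(-0.2125)/(0.150) = +1.42.
The image is virtual, upright and enlarged, on the same side as the object.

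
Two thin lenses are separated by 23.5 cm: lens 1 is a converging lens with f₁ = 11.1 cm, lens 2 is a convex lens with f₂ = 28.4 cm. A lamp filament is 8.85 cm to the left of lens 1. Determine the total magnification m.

m = -3.61

Lens 1: 1/d_i1 = 1/(11.1) − 1/(8.85) = -0.02290, so d_i1 = -43.66 cm; m₁ = −d_i1/d_o1 = +4.933.
d_o2 = 23.5 − (-43.66) = 67.16 cm.
Lens 2: 1/d_i2 = 1/(28.4) − 1/(67.16) = 0.02032, so d_i2 = 49.21 cm; m₂ = −d_i2/d_o2 = -0.7327.
m = m₁·m₂ = (+4.933)(-0.7327) = -3.61.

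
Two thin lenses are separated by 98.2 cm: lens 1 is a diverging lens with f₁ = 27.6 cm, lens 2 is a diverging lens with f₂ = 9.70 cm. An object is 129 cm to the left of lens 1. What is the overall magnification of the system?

m = +0.0131

f₁ = −27.6 cm (diverging).
Lens 1: 1/d_i1 = 1/(-27.6) − 1/(129) = -0.04398, so d_i1 = -22.74 cm; m₁ = −d_i1/d_o1 = +0.1763.
d_o2 = 98.2 − (-22.74) = 120.9 cm.
f₂ = −9.70 cm (diverging).
Lens 2: 1/d_i2 = 1/(-9.70) − 1/(120.9) = -0.1114, so d_i2 = -8.980 cm; m₂ = −d_i2/d_o2 = +0.07427.
m = m₁·m₂ = (+0.1763)(+0.07427) = +0.0131.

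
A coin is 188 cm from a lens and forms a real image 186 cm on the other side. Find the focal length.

f = 93.5 cm (converging)

Real image ⇒ d_i = +186 cm.
1/f = 1/d_o + 1/d_i = 1/(188) + 1/(186) = 0.01070, so f = 93.5 cm.
Since f is positive, the lens is converging.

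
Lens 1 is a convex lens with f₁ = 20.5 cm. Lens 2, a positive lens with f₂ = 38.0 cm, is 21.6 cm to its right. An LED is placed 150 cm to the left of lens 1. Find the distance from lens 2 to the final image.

Lens 1: 1/d_i1 = 1/f₁ − 1/d_o1 = 1/(20.5) − 1/(150) = 0.04211, so d_i1 = 23.75 cm.
The intermediate image is 23.75 cm to the right of lens 1, which lies 2.150 cm to the right of lens 2 — a virtual object — so d_o2 = −2.150 cm.
Lens 2: 1/d_i2 = 1/f₂ − 1/d_o2 = 1/(38.0) − 1/(-2.150) = 0.4914, so d_i2 = 2.03 cm.
The final image is real, 2.03 cm to the right of lens 2 (overall magnification ≈ -0.15).

2.03 cm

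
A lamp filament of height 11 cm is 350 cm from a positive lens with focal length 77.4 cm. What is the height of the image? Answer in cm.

3.12 cm

1/d_i = 1/f − 1/d_o = 1/(77.40) − 1/(350) = 0.01006, so d_i = 99.38 cm.
m = −d_i/d_o = -0.2839.
|h_i| = |m|·h_o = 0.2839 × 11 = 3.12 cm. The image is real, inverted and reduced, on the far side of the lens.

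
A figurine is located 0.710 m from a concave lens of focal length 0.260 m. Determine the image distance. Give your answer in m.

For a concave lens, f = -0.260 m.
Lens equation: 1/q = 1/f − 1/p = 1/(-0.2600) − 1/(0.710) = -3.846 − 1.408 = -5.255, so q = -0.190 m.
The image is virtual, upright and reduced, on the same side as the object.

0.190 m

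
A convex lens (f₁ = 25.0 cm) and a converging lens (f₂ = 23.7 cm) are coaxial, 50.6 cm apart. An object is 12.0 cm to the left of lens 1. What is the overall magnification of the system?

Lens 1: 1/d_i1 = 1/(25.0) − 1/(12.0) = -0.04333, so d_i1 = -23.08 cm; m₁ = −d_i1/d_o1 = +1.923.
d_o2 = 50.6 − (-23.08) = 73.68 cm.
Lens 2: 1/d_i2 = 1/(23.7) − 1/(73.68) = 0.02862, so d_i2 = 34.94 cm; m₂ = −d_i2/d_o2 = -0.4742.
m = m₁·m₂ = (+1.923)(-0.4742) = -0.912.

m = -0.912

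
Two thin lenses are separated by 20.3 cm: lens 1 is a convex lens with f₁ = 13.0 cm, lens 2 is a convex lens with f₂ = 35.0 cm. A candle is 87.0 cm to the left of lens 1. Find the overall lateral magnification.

Lens 1: 1/d_i1 = 1/(13.0) − 1/(87.0) = 0.06543, so d_i1 = 15.28 cm; m₁ = −d_i1/d_o1 = -0.1756.
d_o2 = 20.3 − (15.28) = 5.020 cm.
Lens 2: 1/d_i2 = 1/(35.0) − 1/(5.020) = -0.1706, so d_i2 = -5.861 cm; m₂ = −d_i2/d_o2 = +1.167.
m = m₁·m₂ = (-0.1756)(+1.167) = -0.205.

m = -0.205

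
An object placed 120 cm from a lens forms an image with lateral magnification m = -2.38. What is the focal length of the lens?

f = 84.5 cm (converging)

m = −d_i/d_o ⇒ d_i = −m·d_o = −(-2.38)·(120) = 285.6 cm.
1/f = 1/d_o + 1/d_i = 1/(120) + 1/(285.6) = 0.01183, so f = 84.5 cm.
Since f is positive, the lens is converging.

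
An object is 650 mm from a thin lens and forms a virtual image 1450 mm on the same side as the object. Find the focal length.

Virtual image ⇒ d_i = −1450 mm.
1/f = 1/d_o + 1/d_i = 1/(650) + 1/(-1450) = 0.0008488, so f = 1180 mm.
Since f is positive, the thin lens is converging.

f = 1180 mm (converging)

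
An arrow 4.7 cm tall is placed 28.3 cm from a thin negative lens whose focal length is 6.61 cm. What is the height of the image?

0.890 cm

For a negative lens, f = -6.61 cm.
1/d_i = 1/f − 1/d_o = 1/(-6.610) − 1/(28.3) = -0.1866, so d_i = -5.358 cm.
m = −d_i/d_o = +0.1893.
|h_i| = |m|·h_o = 0.1893 × 4.7 = 0.890 cm. The image is virtual, upright and reduced, on the same side as the object.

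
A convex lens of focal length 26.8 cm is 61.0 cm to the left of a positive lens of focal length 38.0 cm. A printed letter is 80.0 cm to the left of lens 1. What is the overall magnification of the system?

Lens 1: 1/d_i1 = 1/(26.8) − 1/(80.0) = 0.02481, so d_i1 = 40.30 cm; m₁ = −d_i1/d_o1 = -0.5037.
d_o2 = 61.0 − (40.30) = 20.70 cm.
Lens 2: 1/d_i2 = 1/(38.0) − 1/(20.70) = -0.02199, so d_i2 = -45.47 cm; m₂ = −d_i2/d_o2 = +2.197.
m = m₁·m₂ = (-0.5037)(+2.197) = -1.11.

m = -1.11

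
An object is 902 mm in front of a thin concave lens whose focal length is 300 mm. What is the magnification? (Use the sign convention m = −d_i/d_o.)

m = +0.250

For a concave lens, f = -300 mm.
1/d_i = 1/f − 1/d_o = 1/(-300.0) − 1/(902) = -0.004442, so d_i = -225.1 mm.
m = −d_i/d_o = −(-225.1)/(902) = +0.250.
The image is virtual, upright and reduced, on the same side as the object.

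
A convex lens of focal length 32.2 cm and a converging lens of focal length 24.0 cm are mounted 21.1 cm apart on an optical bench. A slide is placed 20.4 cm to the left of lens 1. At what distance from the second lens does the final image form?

34.9 cm

Lens 1: 1/d_i1 = 1/f₁ − 1/d_o1 = 1/(32.2) − 1/(20.4) = -0.01796, so d_i1 = -55.67 cm.
The intermediate image is 55.67 cm to the left of lens 1 (virtual), which is 21.1 − (-55.67) = 76.77 cm to the left of lens 2, so d_o2 = +76.77 cm.
Lens 2: 1/d_i2 = 1/f₂ − 1/d_o2 = 1/(24.0) − 1/(76.77) = 0.02864, so d_i2 = 34.9 cm.
The final image is real, 34.9 cm to the right of lens 2 (overall magnification ≈ -1.2).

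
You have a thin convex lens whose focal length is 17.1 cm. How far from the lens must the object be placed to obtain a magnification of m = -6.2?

19.9 cm

m = −d_i/d_o ⇒ d_i = −m·d_o.
1/f = 1/d_o + 1/d_i = 1/d_o − 1/(m·d_o) = (1 − 1/m)/d_o, so d_o = f(1 − 1/m) = (17.10)(1 − 1/(-6.2)) = 19.9 cm.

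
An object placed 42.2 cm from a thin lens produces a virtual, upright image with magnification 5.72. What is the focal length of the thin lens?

m = −d_i/d_o ⇒ d_i = −m·d_o = −(+5.72)·(42.2) = -241.4 cm.
1/f = 1/d_o + 1/d_i = 1/(42.2) + 1/(-241.4) = 0.01955, so f = 51.1 cm.
Since f is positive, the thin lens is converging.

f = 51.1 cm (converging)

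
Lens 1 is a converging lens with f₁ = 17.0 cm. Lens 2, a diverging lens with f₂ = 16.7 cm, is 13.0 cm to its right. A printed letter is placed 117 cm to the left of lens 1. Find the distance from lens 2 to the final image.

11.7 cm

Lens 1: 1/d_i1 = 1/f₁ − 1/d_o1 = 1/(17.0) − 1/(117) = 0.05028, so d_i1 = 19.89 cm.
The intermediate image is 19.89 cm to the right of lens 1, which lies 6.890 cm to the right of lens 2 — a virtual object — so d_o2 = −6.890 cm.
Lens 2 is diverging, so f₂ = −16.7 cm.
Lens 2: 1/d_i2 = 1/f₂ − 1/d_o2 = 1/(-16.7) − 1/(-6.890) = 0.08526, so d_i2 = 11.7 cm.
The final image is real, 11.7 cm to the right of lens 2 (overall magnification ≈ -0.29).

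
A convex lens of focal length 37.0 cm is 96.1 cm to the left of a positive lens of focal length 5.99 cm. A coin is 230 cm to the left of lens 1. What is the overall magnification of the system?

Lens 1: 1/d_i1 = 1/(37.0) − 1/(230) = 0.02268, so d_i1 = 44.09 cm; m₁ = −d_i1/d_o1 = -0.1917.
d_o2 = 96.1 − (44.09) = 52.01 cm.
Lens 2: 1/d_i2 = 1/(5.99) − 1/(52.01) = 0.1477, so d_i2 = 6.770 cm; m₂ = −d_i2/d_o2 = -0.1302.
m = m₁·m₂ = (-0.1917)(-0.1302) = +0.0250.

m = +0.0250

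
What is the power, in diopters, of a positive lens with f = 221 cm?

P = +0.452 D

f = 221 cm = 2.21 m.
P = 1/f = 1/(2.21 m) = +0.452 D.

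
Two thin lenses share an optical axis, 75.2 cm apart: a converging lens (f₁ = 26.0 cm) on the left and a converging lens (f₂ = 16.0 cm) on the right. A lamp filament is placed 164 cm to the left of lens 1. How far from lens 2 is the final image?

Lens 1: 1/d_i1 = 1/f₁ − 1/d_o1 = 1/(26.0) − 1/(164) = 0.03236, so d_i1 = 30.90 cm.
The intermediate image is 30.90 cm to the right of lens 1, which is 75.2 − (30.90) = 44.30 cm to the left of lens 2, so d_o2 = +44.30 cm.
Lens 2: 1/d_i2 = 1/f₂ − 1/d_o2 = 1/(16.0) − 1/(44.30) = 0.03993, so d_i2 = 25.0 cm.
The final image is real, 25.0 cm to the right of lens 2 (overall magnification ≈ 0.11).

25.0 cm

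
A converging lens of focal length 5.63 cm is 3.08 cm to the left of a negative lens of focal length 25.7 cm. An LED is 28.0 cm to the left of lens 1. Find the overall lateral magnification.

Lens 1: 1/d_i1 = 1/(5.63) − 1/(28.0) = 0.1419, so d_i1 = 7.047 cm; m₁ = −d_i1/d_o1 = -0.2517.
d_o2 = 3.08 − (7.047) = -3.967 cm (virtual object).
f₂ = −25.7 cm (diverging).
Lens 2: 1/d_i2 = 1/(-25.7) − 1/(-3.967) = 0.2132, so d_i2 = 4.691 cm; m₂ = −d_i2/d_o2 = +1.183.
m = m₁·m₂ = (-0.2517)(+1.183) = -0.298.

m = -0.298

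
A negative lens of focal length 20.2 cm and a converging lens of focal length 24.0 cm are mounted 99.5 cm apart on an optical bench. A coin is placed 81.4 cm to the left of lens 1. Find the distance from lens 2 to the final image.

30.3 cm

Lens 1 is diverging, so f₁ = −20.2 cm.
Lens 1: 1/d_i1 = 1/f₁ − 1/d_o1 = 1/(-20.2) − 1/(81.4) = -0.06179, so d_i1 = -16.18 cm.
The intermediate image is 16.18 cm to the left of lens 1 (virtual), which is 99.5 − (-16.18) = 115.7 cm to the left of lens 2, so d_o2 = +115.7 cm.
Lens 2: 1/d_i2 = 1/f₂ − 1/d_o2 = 1/(24.0) − 1/(115.7) = 0.03302, so d_i2 = 30.3 cm.
The final image is real, 30.3 cm to the right of lens 2 (overall magnification ≈ -0.052).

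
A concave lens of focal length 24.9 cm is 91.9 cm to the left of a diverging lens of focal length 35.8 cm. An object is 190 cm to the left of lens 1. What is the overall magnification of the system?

f₁ = −24.9 cm (diverging).
Lens 1: 1/d_i1 = 1/(-24.9) − 1/(190) = -0.04542, so d_i1 = -22.01 cm; m₁ = −d_i1/d_o1 = +0.1158.
d_o2 = 91.9 − (-22.01) = 113.9 cm.
f₂ = −35.8 cm (diverging).
Lens 2: 1/d_i2 = 1/(-35.8) − 1/(113.9) = -0.03671, so d_i2 = -27.24 cm; m₂ = −d_i2/d_o2 = +0.2391.
m = m₁·m₂ = (+0.1158)(+0.2391) = +0.0277.

m = +0.0277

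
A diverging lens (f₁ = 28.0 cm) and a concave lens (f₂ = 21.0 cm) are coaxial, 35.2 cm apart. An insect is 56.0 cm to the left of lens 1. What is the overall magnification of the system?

m = +0.0935

f₁ = −28.0 cm (diverging).
Lens 1: 1/d_i1 = 1/(-28.0) − 1/(56.0) = -0.05357, so d_i1 = -18.67 cm; m₁ = −d_i1/d_o1 = +0.3334.
d_o2 = 35.2 − (-18.67) = 53.87 cm.
f₂ = −21.0 cm (diverging).
Lens 2: 1/d_i2 = 1/(-21.0) − 1/(53.87) = -0.06618, so d_i2 = -15.11 cm; m₂ = −d_i2/d_o2 = +0.2805.
m = m₁·m₂ = (+0.3334)(+0.2805) = +0.0935.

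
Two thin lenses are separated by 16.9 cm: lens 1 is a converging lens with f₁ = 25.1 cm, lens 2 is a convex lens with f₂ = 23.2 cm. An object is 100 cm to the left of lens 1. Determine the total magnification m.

m = -0.195

Lens 1: 1/d_i1 = 1/(25.1) − 1/(100) = 0.02984, so d_i1 = 33.51 cm; m₁ = −d_i1/d_o1 = -0.3351.
d_o2 = 16.9 − (33.51) = -16.61 cm (virtual object).
Lens 2: 1/d_i2 = 1/(23.2) − 1/(-16.61) = 0.1033, so d_i2 = 9.680 cm; m₂ = −d_i2/d_o2 = +0.5828.
m = m₁·m₂ = (-0.3351)(+0.5828) = -0.195.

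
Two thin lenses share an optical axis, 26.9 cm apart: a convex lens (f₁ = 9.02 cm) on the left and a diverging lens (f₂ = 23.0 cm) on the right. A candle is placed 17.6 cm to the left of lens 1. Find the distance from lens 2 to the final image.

Lens 1: 1/d_i1 = 1/f₁ − 1/d_o1 = 1/(9.02) − 1/(17.6) = 0.05405, so d_i1 = 18.50 cm.
The intermediate image is 18.50 cm to the right of lens 1, which is 26.9 − (18.50) = 8.400 cm to the left of lens 2, so d_o2 = +8.400 cm.
Lens 2 is diverging, so f₂ = −23.0 cm.
Lens 2: 1/d_i2 = 1/f₂ − 1/d_o2 = 1/(-23.0) − 1/(8.400) = -0.1625, so d_i2 = -6.15 cm.
The final image is virtual, 6.15 cm to the left of lens 2 (overall magnification ≈ -0.77).

6.15 cm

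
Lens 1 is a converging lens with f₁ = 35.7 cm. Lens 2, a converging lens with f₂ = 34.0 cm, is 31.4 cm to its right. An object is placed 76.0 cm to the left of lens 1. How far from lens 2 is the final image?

17.5 cm

Lens 1: 1/d_i1 = 1/f₁ − 1/d_o1 = 1/(35.7) − 1/(76.0) = 0.01485, so d_i1 = 67.33 cm.
The intermediate image is 67.33 cm to the right of lens 1, which lies 35.93 cm to the right of lens 2 — a virtual object — so d_o2 = −35.93 cm.
Lens 2: 1/d_i2 = 1/f₂ − 1/d_o2 = 1/(34.0) − 1/(-35.93) = 0.05724, so d_i2 = 17.5 cm.
The final image is real, 17.5 cm to the right of lens 2 (overall magnification ≈ -0.43).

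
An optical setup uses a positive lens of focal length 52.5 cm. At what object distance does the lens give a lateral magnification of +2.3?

m = −d_i/d_o ⇒ d_i = −m·d_o.
1/f = 1/d_o + 1/d_i = 1/d_o − 1/(m·d_o) = (1 − 1/m)/d_o, so d_o = f(1 − 1/m) = (52.50)(1 − 1/(+2.3)) = 29.7 cm.

29.7 cm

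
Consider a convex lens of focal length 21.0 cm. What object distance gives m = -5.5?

24.8 cm

m = −d_i/d_o ⇒ d_i = −m·d_o.
1/f = 1/d_o + 1/d_i = 1/d_o − 1/(m·d_o) = (1 − 1/m)/d_o, so d_o = f(1 − 1/m) = (21.00)(1 − 1/(-5.5)) = 24.8 cm.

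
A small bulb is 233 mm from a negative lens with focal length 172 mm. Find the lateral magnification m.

m = +0.425

For a negative lens, f = -172 mm.
1/d_i = 1/f − 1/d_o = 1/(-172.0) − 1/(233) = -0.01011, so d_i = -98.95 mm.
m = −d_i/d_o = −(-98.95)/(233) = +0.425.
The image is virtual, upright and reduced, on the same side as the object.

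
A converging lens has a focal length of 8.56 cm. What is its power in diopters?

P = +11.7 D

f = 8.56 cm = 0.0856 m.
P = 1/f = 1/(0.0856 m) = +11.7 D.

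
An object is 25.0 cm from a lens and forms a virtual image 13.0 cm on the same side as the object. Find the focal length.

Virtual image ⇒ d_i = −13.0 cm.
1/f = 1/d_o + 1/d_i = 1/(25.0) + 1/(-13.0) = -0.03692, so f = -27.1 cm.
Since f is negative, the lens is diverging.

f = -27.1 cm (diverging)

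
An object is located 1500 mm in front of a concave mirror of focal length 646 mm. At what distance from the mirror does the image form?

Mirror equation: 1/d_i = 1/f − 1/d_o = 1/(646.0) − 1/(1500) = 0.001548 − 0.0006667 = 0.0008813, so d_i = 1130 mm.
The image is real, inverted and reduced, in front of the mirror.

1130 mm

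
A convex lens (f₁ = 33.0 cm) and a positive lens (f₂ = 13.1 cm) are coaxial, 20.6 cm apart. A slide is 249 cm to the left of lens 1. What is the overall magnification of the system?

m = -0.0655

Lens 1: 1/d_i1 = 1/(33.0) − 1/(249) = 0.02629, so d_i1 = 38.04 cm; m₁ = −d_i1/d_o1 = -0.1528.
d_o2 = 20.6 − (38.04) = -17.44 cm (virtual object).
Lens 2: 1/d_i2 = 1/(13.1) − 1/(-17.44) = 0.1337, so d_i2 = 7.481 cm; m₂ = −d_i2/d_o2 = +0.4289.
m = m₁·m₂ = (-0.1528)(+0.4289) = -0.0655.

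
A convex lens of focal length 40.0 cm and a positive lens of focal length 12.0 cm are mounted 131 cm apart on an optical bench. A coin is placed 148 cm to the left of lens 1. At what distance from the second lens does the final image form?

Lens 1: 1/d_i1 = 1/f₁ − 1/d_o1 = 1/(40.0) − 1/(148) = 0.01824, so d_i1 = 54.81 cm.
The intermediate image is 54.81 cm to the right of lens 1, which is 131 − (54.81) = 76.19 cm to the left of lens 2, so d_o2 = +76.19 cm.
Lens 2: 1/d_i2 = 1/f₂ − 1/d_o2 = 1/(12.0) − 1/(76.19) = 0.07021, so d_i2 = 14.2 cm.
The final image is real, 14.2 cm to the right of lens 2 (overall magnification ≈ 0.069).

14.2 cm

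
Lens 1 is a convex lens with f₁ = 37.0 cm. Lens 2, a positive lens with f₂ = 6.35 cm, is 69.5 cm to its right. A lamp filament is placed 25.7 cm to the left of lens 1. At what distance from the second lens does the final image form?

6.62 cm

Lens 1: 1/d_i1 = 1/f₁ − 1/d_o1 = 1/(37.0) − 1/(25.7) = -0.01188, so d_i1 = -84.15 cm.
The intermediate image is 84.15 cm to the left of lens 1 (virtual), which is 69.5 − (-84.15) = 153.7 cm to the left of lens 2, so d_o2 = +153.7 cm.
Lens 2: 1/d_i2 = 1/f₂ − 1/d_o2 = 1/(6.35) − 1/(153.7) = 0.1510, so d_i2 = 6.62 cm.
The final image is real, 6.62 cm to the right of lens 2 (overall magnification ≈ -0.14).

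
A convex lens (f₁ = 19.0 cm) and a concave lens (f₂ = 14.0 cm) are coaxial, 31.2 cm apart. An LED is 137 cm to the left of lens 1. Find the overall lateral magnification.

m = -0.0974

Lens 1: 1/d_i1 = 1/(19.0) − 1/(137) = 0.04533, so d_i1 = 22.06 cm; m₁ = −d_i1/d_o1 = -0.1610.
d_o2 = 31.2 − (22.06) = 9.140 cm.
f₂ = −14.0 cm (diverging).
Lens 2: 1/d_i2 = 1/(-14.0) − 1/(9.140) = -0.1808, so d_i2 = -5.530 cm; m₂ = −d_i2/d_o2 = +0.6050.
m = m₁·m₂ = (-0.1610)(+0.6050) = -0.0974.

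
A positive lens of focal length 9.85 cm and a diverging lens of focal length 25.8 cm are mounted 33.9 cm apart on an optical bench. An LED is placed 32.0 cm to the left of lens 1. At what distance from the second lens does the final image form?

Lens 1: 1/d_i1 = 1/f₁ − 1/d_o1 = 1/(9.85) − 1/(32.0) = 0.07027, so d_i1 = 14.23 cm.
The intermediate image is 14.23 cm to the right of lens 1, which is 33.9 − (14.23) = 19.67 cm to the left of lens 2, so d_o2 = +19.67 cm.
Lens 2 is diverging, so f₂ = −25.8 cm.
Lens 2: 1/d_i2 = 1/f₂ − 1/d_o2 = 1/(-25.8) − 1/(19.67) = -0.08960, so d_i2 = -11.2 cm.
The final image is virtual, 11.2 cm to the left of lens 2 (overall magnification ≈ -0.25).

11.2 cm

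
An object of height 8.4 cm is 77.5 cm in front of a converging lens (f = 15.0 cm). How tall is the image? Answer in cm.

1/d_i = 1/f − 1/d_o = 1/(15.00) − 1/(77.5) = 0.05376, so d_i = 18.60 cm.
m = −d_i/d_o = -0.2400.
|h_i| = |m|·h_o = 0.2400 × 8.4 = 2.02 cm. The image is real, inverted and reduced, on the far side of the lens.

2.02 cm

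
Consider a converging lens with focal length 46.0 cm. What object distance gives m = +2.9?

m = −d_i/d_o ⇒ d_i = −m·d_o.
1/f = 1/d_o + 1/d_i = 1/d_o − 1/(m·d_o) = (1 − 1/m)/d_o, so d_o = f(1 − 1/m) = (46.00)(1 − 1/(+2.9)) = 30.1 cm.

30.1 cm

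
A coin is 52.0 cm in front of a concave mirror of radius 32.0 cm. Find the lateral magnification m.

m = -0.444

f = R/2 = 32.0/2 = 16.00 cm.
1/d_i = 1/f − 1/d_o = 1/(16.00) − 1/(52.0) = 0.04327, so d_i = 23.11 cm.
m = −d_i/d_o = −(23.11)/(52.0) = -0.444.
The image is real, inverted and reduced, in front of the mirror.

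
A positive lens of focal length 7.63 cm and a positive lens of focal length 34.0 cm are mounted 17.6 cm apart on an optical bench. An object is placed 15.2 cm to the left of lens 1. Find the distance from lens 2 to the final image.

Lens 1: 1/d_i1 = 1/f₁ − 1/d_o1 = 1/(7.63) − 1/(15.2) = 0.06527, so d_i1 = 15.32 cm.
The intermediate image is 15.32 cm to the right of lens 1, which is 17.6 − (15.32) = 2.280 cm to the left of lens 2, so d_o2 = +2.280 cm.
Lens 2: 1/d_i2 = 1/f₂ − 1/d_o2 = 1/(34.0) − 1/(2.280) = -0.4092, so d_i2 = -2.44 cm.
The final image is virtual, 2.44 cm to the left of lens 2 (overall magnification ≈ -1.1).

2.44 cm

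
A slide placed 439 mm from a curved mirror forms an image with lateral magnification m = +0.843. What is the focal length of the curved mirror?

m = −d_i/d_o ⇒ d_i = −m·d_o = −(+0.843)·(439) = -370.1 mm.
1/f = 1/d_o + 1/d_i = 1/(439) + 1/(-370.1) = -0.0004241, so f = -2360 mm.
Since f is negative, the curved mirror is convex.

f = -2360 mm (convex)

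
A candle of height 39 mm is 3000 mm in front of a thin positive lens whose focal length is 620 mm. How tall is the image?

10.2 mm

1/d_i = 1/f − 1/d_o = 1/(620.0) − 1/(3000) = 0.001280, so d_i = 781.5 mm.
m = −d_i/d_o = -0.2605.
|h_i| = |m|·h_o = 0.2605 × 39 = 10.2 mm. The image is real, inverted and reduced, on the far side of the lens.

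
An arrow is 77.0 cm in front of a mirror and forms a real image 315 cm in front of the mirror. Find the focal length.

f = 61.9 cm (concave)

Real image ⇒ d_i = +315 cm.
1/f = 1/d_o + 1/d_i = 1/(77.0) + 1/(315) = 0.01616, so f = 61.9 cm.
Since f is positive, the mirror is concave.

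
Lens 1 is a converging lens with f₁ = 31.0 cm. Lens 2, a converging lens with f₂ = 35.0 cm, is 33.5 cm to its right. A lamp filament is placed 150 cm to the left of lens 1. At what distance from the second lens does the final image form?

4.81 cm

Lens 1: 1/d_i1 = 1/f₁ − 1/d_o1 = 1/(31.0) − 1/(150) = 0.02559, so d_i1 = 39.08 cm.
The intermediate image is 39.08 cm to the right of lens 1, which lies 5.580 cm to the right of lens 2 — a virtual object — so d_o2 = −5.580 cm.
Lens 2: 1/d_i2 = 1/f₂ − 1/d_o2 = 1/(35.0) − 1/(-5.580) = 0.2078, so d_i2 = 4.81 cm.
The final image is real, 4.81 cm to the right of lens 2 (overall magnification ≈ -0.22).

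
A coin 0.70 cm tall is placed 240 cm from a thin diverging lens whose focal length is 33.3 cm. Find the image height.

For a diverging lens, f = -33.3 cm.
1/d_i = 1/f − 1/d_o = 1/(-33.30) − 1/(240) = -0.03420, so d_i = -29.24 cm.
m = −d_i/d_o = +0.1218.
|h_i| = |m|·h_o = 0.1218 × 0.70 = 0.0853 cm. The image is virtual, upright and reduced, on the same side as the object.

0.0853 cm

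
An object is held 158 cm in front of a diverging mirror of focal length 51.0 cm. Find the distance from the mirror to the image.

For a diverging mirror, f = -51.0 cm.
Mirror equation: 1/s_i = 1/f − 1/s_o = 1/(-51.00) − 1/(158) = -0.01961 − 0.006329 = -0.02594, so s_i = -38.6 cm.
The image is virtual, upright and reduced, behind the mirror.

38.6 cm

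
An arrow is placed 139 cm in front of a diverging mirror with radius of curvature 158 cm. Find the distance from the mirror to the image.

f = R/2 = 158/2 = 79.00 cm; for a diverging mirror, f = -79.00 cm.
Mirror equation: 1/d_i = 1/f − 1/d_o = 1/(-79.00) − 1/(139) = -0.01266 − 0.007194 = -0.01985, so d_i = -50.4 cm.
The image is virtual, upright and reduced, behind the mirror.

50.4 cm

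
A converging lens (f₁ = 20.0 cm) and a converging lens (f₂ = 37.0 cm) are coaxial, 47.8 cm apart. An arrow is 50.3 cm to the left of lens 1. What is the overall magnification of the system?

m = -1.09

Lens 1: 1/d_i1 = 1/(20.0) − 1/(50.3) = 0.03012, so d_i1 = 33.20 cm; m₁ = −d_i1/d_o1 = -0.6600.
d_o2 = 47.8 − (33.20) = 14.60 cm.
Lens 2: 1/d_i2 = 1/(37.0) − 1/(14.60) = -0.04147, so d_i2 = -24.12 cm; m₂ = −d_i2/d_o2 = +1.652.
m = m₁·m₂ = (-0.6600)(+1.652) = -1.09.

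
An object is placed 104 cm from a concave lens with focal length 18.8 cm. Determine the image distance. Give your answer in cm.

15.9 cm

For a concave lens, f = -18.8 cm.
Lens equation: 1/d_i = 1/f − 1/d_o = 1/(-18.80) − 1/(104) = -0.05319 − 0.009615 = -0.06281, so d_i = -15.9 cm.
The image is virtual, upright and reduced, on the same side as the object.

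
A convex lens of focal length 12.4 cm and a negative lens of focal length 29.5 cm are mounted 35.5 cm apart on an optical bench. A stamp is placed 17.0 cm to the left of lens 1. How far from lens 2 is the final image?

Lens 1: 1/d_i1 = 1/f₁ − 1/d_o1 = 1/(12.4) − 1/(17.0) = 0.02182, so d_i1 = 45.83 cm.
The intermediate image is 45.83 cm to the right of lens 1, which lies 10.33 cm to the right of lens 2 — a virtual object — so d_o2 = −10.33 cm.
Lens 2 is diverging, so f₂ = −29.5 cm.
Lens 2: 1/d_i2 = 1/f₂ − 1/d_o2 = 1/(-29.5) − 1/(-10.33) = 0.06291, so d_i2 = 15.9 cm.
The final image is real, 15.9 cm to the right of lens 2 (overall magnification ≈ -4.1).

15.9 cm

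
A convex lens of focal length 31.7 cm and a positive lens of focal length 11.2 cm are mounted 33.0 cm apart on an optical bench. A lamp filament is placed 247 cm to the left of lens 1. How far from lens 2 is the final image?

2.59 cm

Lens 1: 1/d_i1 = 1/f₁ − 1/d_o1 = 1/(31.7) − 1/(247) = 0.02750, so d_i1 = 36.37 cm.
The intermediate image is 36.37 cm to the right of lens 1, which lies 3.370 cm to the right of lens 2 — a virtual object — so d_o2 = −3.370 cm.
Lens 2: 1/d_i2 = 1/f₂ − 1/d_o2 = 1/(11.2) − 1/(-3.370) = 0.3860, so d_i2 = 2.59 cm.
The final image is real, 2.59 cm to the right of lens 2 (overall magnification ≈ -0.11).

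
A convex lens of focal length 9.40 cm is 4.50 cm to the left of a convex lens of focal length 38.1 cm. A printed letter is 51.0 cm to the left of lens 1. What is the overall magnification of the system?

Lens 1: 1/d_i1 = 1/(9.40) − 1/(51.0) = 0.08678, so d_i1 = 11.52 cm; m₁ = −d_i1/d_o1 = -0.2259.
d_o2 = 4.50 − (11.52) = -7.020 cm (virtual object).
Lens 2: 1/d_i2 = 1/(38.1) − 1/(-7.020) = 0.1687, so d_i2 = 5.928 cm; m₂ = −d_i2/d_o2 = +0.8444.
m = m₁·m₂ = (-0.2259)(+0.8444) = -0.191.

m = -0.191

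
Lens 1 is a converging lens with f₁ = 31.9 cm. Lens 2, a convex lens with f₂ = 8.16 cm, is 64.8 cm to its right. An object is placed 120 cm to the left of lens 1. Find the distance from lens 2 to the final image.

Lens 1: 1/d_i1 = 1/f₁ − 1/d_o1 = 1/(31.9) − 1/(120) = 0.02301, so d_i1 = 43.45 cm.
The intermediate image is 43.45 cm to the right of lens 1, which is 64.8 − (43.45) = 21.35 cm to the left of lens 2, so d_o2 = +21.35 cm.
Lens 2: 1/d_i2 = 1/f₂ − 1/d_o2 = 1/(8.16) − 1/(21.35) = 0.07571, so d_i2 = 13.2 cm.
The final image is real, 13.2 cm to the right of lens 2 (overall magnification ≈ 0.22).

13.2 cm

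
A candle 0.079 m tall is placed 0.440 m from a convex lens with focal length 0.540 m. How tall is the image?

0.427 m

1/d_i = 1/f − 1/d_o = 1/(0.5400) − 1/(0.440) = -0.4209, so d_i = -2.376 m.
m = −d_i/d_o = +5.400.
|h_i| = |m|·h_o = 5.400 × 0.079 = 0.427 m. The image is virtual, upright and enlarged, on the same side as the object.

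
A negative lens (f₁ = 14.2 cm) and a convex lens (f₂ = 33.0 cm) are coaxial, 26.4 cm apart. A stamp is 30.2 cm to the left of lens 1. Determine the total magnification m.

m = -3.45

f₁ = −14.2 cm (diverging).
Lens 1: 1/d_i1 = 1/(-14.2) − 1/(30.2) = -0.1035, so d_i1 = -9.659 cm; m₁ = −d_i1/d_o1 = +0.3198.
d_o2 = 26.4 − (-9.659) = 36.06 cm.
Lens 2: 1/d_i2 = 1/(33.0) − 1/(36.06) = 0.002571, so d_i2 = 388.9 cm; m₂ = −d_i2/d_o2 = -10.78.
m = m₁·m₂ = (+0.3198)(-10.78) = -3.45.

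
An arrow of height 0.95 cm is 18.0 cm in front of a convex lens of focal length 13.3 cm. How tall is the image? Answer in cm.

1/d_i = 1/f − 1/d_o = 1/(13.30) − 1/(18.0) = 0.01963, so d_i = 50.94 cm.
m = −d_i/d_o = -2.830.
|h_i| = |m|·h_o = 2.830 × 0.95 = 2.69 cm. The image is real, inverted and enlarged, on the far side of the lens.

2.69 cm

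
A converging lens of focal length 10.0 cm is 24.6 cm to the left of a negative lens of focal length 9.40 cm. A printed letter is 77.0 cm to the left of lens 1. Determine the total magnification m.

Lens 1: 1/d_i1 = 1/(10.0) − 1/(77.0) = 0.08701, so d_i1 = 11.49 cm; m₁ = −d_i1/d_o1 = -0.1492.
d_o2 = 24.6 − (11.49) = 13.11 cm.
f₂ = −9.40 cm (diverging).
Lens 2: 1/d_i2 = 1/(-9.40) − 1/(13.11) = -0.1827, so d_i2 = -5.475 cm; m₂ = −d_i2/d_o2 = +0.4176.
m = m₁·m₂ = (-0.1492)(+0.4176) = -0.0623.

m = -0.0623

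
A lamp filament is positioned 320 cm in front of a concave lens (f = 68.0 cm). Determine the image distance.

56.1 cm

For a concave lens, f = -68.0 cm.
Thin-lens equation: 1/q = 1/f − 1/p = 1/(-68.00) − 1/(320) = -0.01471 − 0.003125 = -0.01783, so q = -56.1 cm.
The image is virtual, upright and reduced, on the same side as the object.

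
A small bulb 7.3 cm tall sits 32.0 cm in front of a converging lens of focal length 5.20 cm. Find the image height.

1/d_i = 1/f − 1/d_o = 1/(5.200) − 1/(32.0) = 0.1611, so d_i = 6.209 cm.
m = −d_i/d_o = -0.1940.
|h_i| = |m|·h_o = 0.1940 × 7.3 = 1.42 cm. The image is real, inverted and reduced, on the far side of the lens.

1.42 cm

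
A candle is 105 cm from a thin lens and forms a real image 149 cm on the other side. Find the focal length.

f = 61.6 cm (converging)

Real image ⇒ d_i = +149 cm.
1/f = 1/d_o + 1/d_i = 1/(105) + 1/(149) = 0.01624, so f = 61.6 cm.
Since f is positive, the thin lens is converging.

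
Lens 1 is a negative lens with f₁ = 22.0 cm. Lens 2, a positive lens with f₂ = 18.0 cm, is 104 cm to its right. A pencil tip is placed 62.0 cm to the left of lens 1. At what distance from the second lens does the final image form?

Lens 1 is diverging, so f₁ = −22.0 cm.
Lens 1: 1/d_i1 = 1/f₁ − 1/d_o1 = 1/(-22.0) − 1/(62.0) = -0.06158, so d_i1 = -16.24 cm.
The intermediate image is 16.24 cm to the left of lens 1 (virtual), which is 104 − (-16.24) = 120.2 cm to the left of lens 2, so d_o2 = +120.2 cm.
Lens 2: 1/d_i2 = 1/f₂ − 1/d_o2 = 1/(18.0) − 1/(120.2) = 0.04724, so d_i2 = 21.2 cm.
The final image is real, 21.2 cm to the right of lens 2 (overall magnification ≈ -0.046).

21.2 cm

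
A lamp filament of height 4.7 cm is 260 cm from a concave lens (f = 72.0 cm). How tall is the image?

For a concave lens, f = -72.0 cm.
1/d_i = 1/f − 1/d_o = 1/(-72.00) − 1/(260) = -0.01774, so d_i = -56.39 cm.
m = −d_i/d_o = +0.2169.
|h_i| = |m|·h_o = 0.2169 × 4.7 = 1.02 cm. The image is virtual, upright and reduced, on the same side as the object.

1.02 cm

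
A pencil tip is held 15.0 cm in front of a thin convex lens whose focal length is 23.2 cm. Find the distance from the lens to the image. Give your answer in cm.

42.4 cm

Lens equation: 1/s_i = 1/f − 1/s_o = 1/(23.20) − 1/(15.0) = 0.04310 − 0.06667 = -0.02356, so s_i = -42.4 cm.
The image is virtual, upright and enlarged, on the same side as the object.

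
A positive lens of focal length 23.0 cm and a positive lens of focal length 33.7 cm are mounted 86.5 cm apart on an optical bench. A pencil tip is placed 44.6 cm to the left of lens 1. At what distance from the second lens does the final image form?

248 cm

Lens 1: 1/d_i1 = 1/f₁ − 1/d_o1 = 1/(23.0) − 1/(44.6) = 0.02106, so d_i1 = 47.49 cm.
The intermediate image is 47.49 cm to the right of lens 1, which is 86.5 − (47.49) = 39.01 cm to the left of lens 2, so d_o2 = +39.01 cm.
Lens 2: 1/d_i2 = 1/f₂ − 1/d_o2 = 1/(33.7) − 1/(39.01) = 0.004039, so d_i2 = 248 cm.
The final image is real, 248 cm to the right of lens 2 (overall magnification ≈ 6.8).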